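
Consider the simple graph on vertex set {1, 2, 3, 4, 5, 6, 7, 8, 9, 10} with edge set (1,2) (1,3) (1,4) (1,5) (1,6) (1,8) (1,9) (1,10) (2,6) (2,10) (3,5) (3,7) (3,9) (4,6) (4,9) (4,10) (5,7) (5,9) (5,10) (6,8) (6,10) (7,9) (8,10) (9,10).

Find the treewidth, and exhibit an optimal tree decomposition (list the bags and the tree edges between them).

Each bag holds 4 vertices, so the decomposition has width 3, which upper-bounds the treewidth. For the lower bound, the 4 vertices {1, 4, 9, 10} are pairwise adjacent, and any tree decomposition puts a clique entirely inside one bag — forcing width ≥ 3. Hence tw(G) = 3 exactly.

Treewidth 3.
Bags: B1 = {1, 5, 9, 10}  B2 = {1, 4, 9, 10}  B3 = {1, 4, 6, 10}  B4 = {1, 6, 8, 10}  B5 = {1, 3, 5, 9}  B6 = {3, 5, 7, 9}  B7 = {1, 2, 6, 10}
Tree: B1–B2, B2–B3, B3–B4, B1–B5, B5–B6, B4–B7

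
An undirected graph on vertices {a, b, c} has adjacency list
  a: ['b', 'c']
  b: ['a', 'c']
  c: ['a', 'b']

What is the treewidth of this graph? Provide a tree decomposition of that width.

Treewidth 2.
Bags: B1 = {a, b, c}
Tree: (single bag)

A single bag containing all 3 vertices is trivially a valid decomposition of width 2. Conversely, {a, b, c} is a clique of size 3, and the vertices of any clique must share a bag in every tree decomposition; so some bag has ≥ 3 vertices and tw(G) ≥ 2. Hence tw(G) = 2 exactly.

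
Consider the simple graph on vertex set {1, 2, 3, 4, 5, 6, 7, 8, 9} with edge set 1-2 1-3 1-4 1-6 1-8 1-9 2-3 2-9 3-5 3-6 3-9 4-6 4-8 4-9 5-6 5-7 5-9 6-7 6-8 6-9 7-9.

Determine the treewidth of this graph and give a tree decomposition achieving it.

Each bag holds 4 vertices, so the decomposition has width 3, which upper-bounds the treewidth. Conversely, {1, 2, 3, 9} is a clique of size 4, and the vertices of any clique must share a bag in every tree decomposition; so some bag has ≥ 4 vertices and tw(G) ≥ 3. Therefore the treewidth is 3.

Treewidth 3.
One optimal decomposition is:
Bags: B1 = {5, 6, 7, 9}  B2 = {3, 5, 6, 9}  B3 = {1, 3, 6, 9}  B4 = {1, 2, 3, 9}  B5 = {1, 4, 6, 9}  B6 = {1, 4, 6, 8}
Tree: B1–B2, B2–B3, B3–B4, B3–B5, B5–B6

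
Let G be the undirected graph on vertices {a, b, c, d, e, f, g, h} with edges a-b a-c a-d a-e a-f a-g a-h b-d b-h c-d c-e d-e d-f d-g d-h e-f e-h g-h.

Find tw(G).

A width-3 tree decomposition is:
Bags: B1 = {a, b, d, h}  B2 = {a, d, e, h}  B3 = {a, d, e, f}  B4 = {a, d, g, h}  B5 = {a, c, d, e}
Tree: B1–B2, B2–B3, B2–B4, B3–B5
The largest bag has 4 vertices, giving width 3; this decomposition certifies tw(G) ≤ 3. On the other hand G contains the 4-clique {a, d, g, h}. A clique must lie in a single bag of any decomposition, so no decomposition can have width below 3. Therefore the treewidth is 3.

3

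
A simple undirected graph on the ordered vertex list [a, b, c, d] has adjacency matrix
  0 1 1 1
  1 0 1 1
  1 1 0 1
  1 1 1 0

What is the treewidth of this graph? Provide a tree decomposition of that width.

A single bag containing all 4 vertices is trivially a valid decomposition of width 3. On the other hand G contains the 4-clique {a, b, c, d}. A clique must lie in a single bag of any decomposition, so no decomposition can have width below 3. The upper and lower bounds meet at 3, so that is the treewidth.

Treewidth 3.
Bags: B1 = {a, b, c, d}
Tree: (single bag)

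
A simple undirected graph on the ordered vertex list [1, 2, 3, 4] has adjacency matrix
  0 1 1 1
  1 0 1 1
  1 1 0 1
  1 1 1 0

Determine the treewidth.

3

A width-3 tree decomposition is:
Bags: B1 = {1, 2, 3, 4}
Tree: (single bag)
With just one bag of size 4, the width is 4 − 1 = 3, so tw(G) ≤ 3. For the lower bound, the 4 vertices {1, 2, 3, 4} are pairwise adjacent, and any tree decomposition puts a clique entirely inside one bag — forcing width ≥ 3. Therefore the treewidth is 3.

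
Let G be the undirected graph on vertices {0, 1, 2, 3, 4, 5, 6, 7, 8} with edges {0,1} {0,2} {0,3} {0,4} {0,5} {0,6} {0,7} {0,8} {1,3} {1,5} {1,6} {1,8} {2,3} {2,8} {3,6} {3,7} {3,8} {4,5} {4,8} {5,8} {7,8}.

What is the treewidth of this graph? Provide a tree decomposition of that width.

Every bag has size at most 4, so the width is 4 − 1 = 3 and tw(G) ≤ 3. Conversely, {0, 1, 3, 8} is a clique of size 4, and the vertices of any clique must share a bag in every tree decomposition; so some bag has ≥ 4 vertices and tw(G) ≥ 3. The upper and lower bounds meet at 3, so that is the treewidth.

Treewidth 3.
One optimal decomposition is:
Bags: B1 = {0, 1, 5, 8}  B2 = {0, 1, 3, 8}  B3 = {0, 4, 5, 8}  B4 = {0, 3, 7, 8}  B5 = {0, 2, 3, 8}  B6 = {0, 1, 3, 6}
Tree: B1–B2, B1–B3, B2–B4, B2–B5, B2–B6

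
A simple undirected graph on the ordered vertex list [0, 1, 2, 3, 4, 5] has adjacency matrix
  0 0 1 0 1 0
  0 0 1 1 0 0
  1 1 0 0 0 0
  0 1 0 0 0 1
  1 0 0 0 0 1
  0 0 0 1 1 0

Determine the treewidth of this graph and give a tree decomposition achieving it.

Treewidth 2.
One optimal decomposition is:
Bags: B1 = {1, 3, 5}  B2 = {1, 2, 5}  B3 = {0, 2, 5}  B4 = {0, 4, 5}
Tree: B1–B2, B2–B3, B3–B4

Each bag holds 3 vertices, so the decomposition has width 2, which upper-bounds the treewidth. For the lower bound, G contains the cycle 5–3–1–2–0–4–5, so G is not a forest; only forests have treewidth ≤ 1, hence tw(G) ≥ 2. Hence tw(G) = 2 exactly.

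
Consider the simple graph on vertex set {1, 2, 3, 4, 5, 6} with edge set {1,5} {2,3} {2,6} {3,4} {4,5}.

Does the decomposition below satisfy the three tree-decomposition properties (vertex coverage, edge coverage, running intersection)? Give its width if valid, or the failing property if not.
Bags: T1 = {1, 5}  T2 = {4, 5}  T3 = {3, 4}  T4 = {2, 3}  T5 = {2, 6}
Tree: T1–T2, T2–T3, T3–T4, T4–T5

Yes; width 1.

Every vertex of G appears in some bag (union = {1, 2, 3, 4, 5, 6}); every edge is covered by a bag; and for each vertex v the set of bags containing v is connected in the bag tree. The decomposition is therefore valid. The largest bag has 2 vertices, so the width is 1.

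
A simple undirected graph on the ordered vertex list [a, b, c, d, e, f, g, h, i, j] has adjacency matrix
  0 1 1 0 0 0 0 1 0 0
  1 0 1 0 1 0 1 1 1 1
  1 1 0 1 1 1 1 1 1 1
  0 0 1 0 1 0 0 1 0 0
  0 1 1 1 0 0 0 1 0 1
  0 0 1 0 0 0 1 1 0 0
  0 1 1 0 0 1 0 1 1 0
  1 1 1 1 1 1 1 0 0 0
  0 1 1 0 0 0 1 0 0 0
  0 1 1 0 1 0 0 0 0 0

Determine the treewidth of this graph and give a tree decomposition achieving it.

Every bag has size at most 4, so the width is 4 − 1 = 3 and tw(G) ≤ 3. For the lower bound, the 4 vertices {b, c, e, j} are pairwise adjacent, and any tree decomposition puts a clique entirely inside one bag — forcing width ≥ 3. Hence tw(G) = 3 exactly.

Treewidth 3.
Bags: B1 = {b, c, e, h}  B2 = {b, c, e, j}  B3 = {b, c, g, h}  B4 = {c, d, e, h}  B5 = {b, c, g, i}  B6 = {c, f, g, h}  B7 = {a, b, c, h}
Tree: B1–B2, B1–B3, B1–B4, B3–B5, B3–B6, B3–B7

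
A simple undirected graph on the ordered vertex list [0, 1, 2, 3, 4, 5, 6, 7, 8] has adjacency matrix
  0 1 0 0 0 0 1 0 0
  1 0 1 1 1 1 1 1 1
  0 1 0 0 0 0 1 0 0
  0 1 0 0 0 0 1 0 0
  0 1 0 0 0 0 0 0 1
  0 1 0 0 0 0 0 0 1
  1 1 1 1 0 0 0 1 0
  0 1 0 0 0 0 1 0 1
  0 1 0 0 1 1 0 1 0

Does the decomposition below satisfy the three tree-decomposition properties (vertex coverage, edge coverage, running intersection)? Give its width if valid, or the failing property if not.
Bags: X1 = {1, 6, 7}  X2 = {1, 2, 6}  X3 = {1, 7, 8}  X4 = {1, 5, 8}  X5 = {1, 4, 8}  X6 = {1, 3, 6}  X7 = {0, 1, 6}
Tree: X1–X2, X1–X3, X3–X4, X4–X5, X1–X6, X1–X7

Yes; width 2.

Checking the three conditions: (i) the bags cover all of {0, 1, 2, 3, 4, 5, 6, 7, 8}; (ii) for each edge, some bag contains both endpoints; (iii) the bags containing any fixed vertex form a subtree. All hold, so the decomposition is valid with width 3 − 1 = 2.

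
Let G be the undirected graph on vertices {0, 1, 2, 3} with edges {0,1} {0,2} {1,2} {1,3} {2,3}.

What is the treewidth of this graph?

A width-2 tree decomposition is:
Bags: B1 = {0, 1, 2}  B2 = {1, 2, 3}
Tree: B1–B2
Every bag has size at most 3, so the width is 3 − 1 = 2 and tw(G) ≤ 2. On the other hand G contains the 3-clique {0, 1, 2}. A clique must lie in a single bag of any decomposition, so no decomposition can have width below 2. Therefore the treewidth is 2.

2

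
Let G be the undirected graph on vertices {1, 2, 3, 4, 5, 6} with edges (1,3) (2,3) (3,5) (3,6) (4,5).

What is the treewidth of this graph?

1

A width-1 tree decomposition is:
Bags: B1 = {4, 5}  B2 = {3, 5}  B3 = {1, 3}  B4 = {3, 6}  B5 = {2, 3}
Tree: B1–B2, B2–B3, B3–B4, B2–B5
Each bag holds 2 vertices, so the decomposition has width 1, which upper-bounds the treewidth. Any graph with an edge has treewidth ≥ 1, and G has the edge 4–5. The upper and lower bounds meet at 1, so that is the treewidth.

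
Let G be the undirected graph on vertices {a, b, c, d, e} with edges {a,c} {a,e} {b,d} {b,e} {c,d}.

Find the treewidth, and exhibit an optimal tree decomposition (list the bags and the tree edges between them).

Each bag holds 3 vertices, so the decomposition has width 2, which upper-bounds the treewidth. Since b–d–c–a–e–b is a cycle in G, G is not acyclic. Forests are exactly the graphs of treewidth ≤ 1, so tw(G) ≥ 2. Therefore the treewidth is 2.

Treewidth 2.
One optimal decomposition is:
Bags: B1 = {b, c, d}  B2 = {a, b, c}  B3 = {a, b, e}
Tree: B1–B2, B2–B3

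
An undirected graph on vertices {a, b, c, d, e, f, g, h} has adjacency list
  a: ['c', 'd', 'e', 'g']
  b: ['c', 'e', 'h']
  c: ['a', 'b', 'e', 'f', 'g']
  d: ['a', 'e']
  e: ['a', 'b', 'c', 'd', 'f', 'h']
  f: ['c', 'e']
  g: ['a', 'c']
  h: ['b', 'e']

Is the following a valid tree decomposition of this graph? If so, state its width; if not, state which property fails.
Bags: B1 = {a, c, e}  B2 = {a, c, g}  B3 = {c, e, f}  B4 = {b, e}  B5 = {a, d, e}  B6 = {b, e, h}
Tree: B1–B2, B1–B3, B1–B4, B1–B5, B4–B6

No — edge (c,b) lies in no bag.

A tree decomposition must satisfy three properties: every vertex lies in some bag; for every edge, both endpoints lie together in some bag; and for every vertex, the bags containing it form a connected subtree. Here edge (c,b) lies in no bag, so the decomposition is invalid.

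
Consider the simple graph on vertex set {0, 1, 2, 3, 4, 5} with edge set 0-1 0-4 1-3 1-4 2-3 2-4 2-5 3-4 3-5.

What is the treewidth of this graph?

2

A width-2 tree decomposition is:
Bags: B1 = {1, 3, 4}  B2 = {2, 3, 4}  B3 = {0, 1, 4}  B4 = {2, 3, 5}
Tree: B1–B2, B1–B3, B2–B4
Each bag holds 3 vertices, so the decomposition has width 2, which upper-bounds the treewidth. For the lower bound, the 3 vertices {0, 1, 4} are pairwise adjacent, and any tree decomposition puts a clique entirely inside one bag — forcing width ≥ 2. Hence tw(G) = 2 exactly.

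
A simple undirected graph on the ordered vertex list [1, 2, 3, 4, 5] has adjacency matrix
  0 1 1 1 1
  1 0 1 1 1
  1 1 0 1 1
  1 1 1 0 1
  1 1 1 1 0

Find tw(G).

4

A width-4 tree decomposition is:
Bags: B1 = {1, 2, 3, 4, 5}
Tree: (single bag)
With just one bag of size 5, the width is 5 − 1 = 4, so tw(G) ≤ 4. Conversely, {1, 2, 3, 4, 5} is a clique of size 5, and the vertices of any clique must share a bag in every tree decomposition; so some bag has ≥ 5 vertices and tw(G) ≥ 4. Combining the bounds, tw(G) = 4.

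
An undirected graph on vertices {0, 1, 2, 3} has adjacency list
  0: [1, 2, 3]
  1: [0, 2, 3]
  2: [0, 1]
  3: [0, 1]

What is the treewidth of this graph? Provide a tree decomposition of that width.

Treewidth 2.
Bags: B1 = {0, 1, 3}  B2 = {0, 1, 2}
Tree: B1–B2

Every bag has size at most 3, so the width is 3 − 1 = 2 and tw(G) ≤ 2. On the other hand G contains the 3-clique {0, 1, 2}. A clique must lie in a single bag of any decomposition, so no decomposition can have width below 2. Combining the bounds, tw(G) = 2.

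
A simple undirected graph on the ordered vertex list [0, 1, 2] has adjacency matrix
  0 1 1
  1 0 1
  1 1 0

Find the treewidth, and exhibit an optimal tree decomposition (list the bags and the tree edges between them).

A single bag containing all 3 vertices is trivially a valid decomposition of width 2. On the other hand G contains the 3-clique {0, 1, 2}. A clique must lie in a single bag of any decomposition, so no decomposition can have width below 2. Therefore the treewidth is 2.

Treewidth 2.
One optimal decomposition is:
Bags: B1 = {0, 1, 2}
Tree: (single bag)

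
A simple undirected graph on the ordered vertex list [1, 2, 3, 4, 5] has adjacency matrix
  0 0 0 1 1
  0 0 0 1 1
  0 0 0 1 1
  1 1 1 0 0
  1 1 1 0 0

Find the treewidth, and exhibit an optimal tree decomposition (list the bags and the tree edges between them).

Treewidth 2.
Bags: B1 = {3, 4, 5}  B2 = {2, 4, 5}  B3 = {1, 4, 5}
Tree: B1–B2, B2–B3

Each bag holds 3 vertices, so the decomposition has width 2, which upper-bounds the treewidth. Since 4–3–5–2–4 is a cycle in G, G is not acyclic. Forests are exactly the graphs of treewidth ≤ 1, so tw(G) ≥ 2. The upper and lower bounds meet at 2, so that is the treewidth.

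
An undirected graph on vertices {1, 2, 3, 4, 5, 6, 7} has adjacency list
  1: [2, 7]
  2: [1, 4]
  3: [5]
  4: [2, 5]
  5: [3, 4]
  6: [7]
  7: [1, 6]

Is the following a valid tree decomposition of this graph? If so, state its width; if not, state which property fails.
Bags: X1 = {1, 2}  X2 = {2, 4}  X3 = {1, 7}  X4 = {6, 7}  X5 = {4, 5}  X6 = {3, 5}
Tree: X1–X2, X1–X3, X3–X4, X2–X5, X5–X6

Vertex coverage: the bags together contain {1, 2, 3, 4, 5, 6, 7}, the full vertex set. Edge coverage: each edge of G has both endpoints in at least one bag. Running intersection: for every vertex, the bags containing it form a connected subtree. All three properties hold, so this is a valid tree decomposition of width max|bag| − 1 = 1, and hence tw(G) ≤ 1.

Yes; width 1.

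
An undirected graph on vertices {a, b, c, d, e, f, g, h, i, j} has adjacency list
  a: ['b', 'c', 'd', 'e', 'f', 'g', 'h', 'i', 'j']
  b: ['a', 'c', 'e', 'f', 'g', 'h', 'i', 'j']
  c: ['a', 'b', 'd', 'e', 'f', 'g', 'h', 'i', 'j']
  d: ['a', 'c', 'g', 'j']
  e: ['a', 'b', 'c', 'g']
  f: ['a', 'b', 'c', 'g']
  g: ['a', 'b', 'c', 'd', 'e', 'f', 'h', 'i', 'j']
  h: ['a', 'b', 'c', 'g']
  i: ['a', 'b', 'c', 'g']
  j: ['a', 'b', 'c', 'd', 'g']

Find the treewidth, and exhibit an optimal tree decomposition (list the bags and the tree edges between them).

The largest bag has 5 vertices, giving width 4; this decomposition certifies tw(G) ≤ 4. Conversely, {a, c, d, g, j} is a clique of size 5, and the vertices of any clique must share a bag in every tree decomposition; so some bag has ≥ 5 vertices and tw(G) ≥ 4. Combining the bounds, tw(G) = 4.

Treewidth 4.
One optimal decomposition is:
Bags: B1 = {a, b, c, g, h}  B2 = {a, b, c, g, j}  B3 = {a, c, d, g, j}  B4 = {a, b, c, f, g}  B5 = {a, b, c, e, g}  B6 = {a, b, c, g, i}
Tree: B1–B2, B2–B3, B2–B4, B4–B5, B4–B6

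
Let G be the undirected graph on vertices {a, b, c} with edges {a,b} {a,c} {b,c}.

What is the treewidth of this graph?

2

A width-2 tree decomposition is:
Bags: B1 = {a, b, c}
Tree: (single bag)
With just one bag of size 3, the width is 3 − 1 = 2, so tw(G) ≤ 2. On the other hand G contains the 3-clique {a, b, c}. A clique must lie in a single bag of any decomposition, so no decomposition can have width below 2. The upper and lower bounds meet at 2, so that is the treewidth.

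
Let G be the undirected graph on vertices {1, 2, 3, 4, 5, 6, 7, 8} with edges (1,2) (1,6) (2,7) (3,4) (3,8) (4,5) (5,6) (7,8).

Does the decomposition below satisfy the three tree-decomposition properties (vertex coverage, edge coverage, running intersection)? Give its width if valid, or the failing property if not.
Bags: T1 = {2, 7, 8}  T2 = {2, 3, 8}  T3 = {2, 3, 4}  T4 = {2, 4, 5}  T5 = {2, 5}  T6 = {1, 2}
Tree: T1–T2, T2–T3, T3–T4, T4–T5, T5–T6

No — vertex 6 appears in no bag.

A tree decomposition must satisfy three properties: every vertex lies in some bag; for every edge, both endpoints lie together in some bag; and for every vertex, the bags containing it form a connected subtree. Here vertex 6 appears in no bag, so the decomposition is invalid.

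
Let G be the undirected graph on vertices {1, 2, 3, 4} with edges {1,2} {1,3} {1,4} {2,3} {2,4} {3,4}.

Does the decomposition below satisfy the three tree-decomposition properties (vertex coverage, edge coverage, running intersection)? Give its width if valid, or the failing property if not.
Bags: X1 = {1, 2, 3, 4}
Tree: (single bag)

Vertex coverage: the bags together contain {1, 2, 3, 4}, the full vertex set. Edge coverage: each edge of G has both endpoints in at least one bag. Running intersection: for every vertex, the bags containing it form a connected subtree. All three properties hold, so this is a valid tree decomposition of width max|bag| − 1 = 3, and hence tw(G) ≤ 3.

Yes; width 3.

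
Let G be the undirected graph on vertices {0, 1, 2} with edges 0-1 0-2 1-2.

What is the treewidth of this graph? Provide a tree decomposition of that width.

With just one bag of size 3, the width is 3 − 1 = 2, so tw(G) ≤ 2. On the other hand G contains the 3-clique {0, 1, 2}. A clique must lie in a single bag of any decomposition, so no decomposition can have width below 2. Therefore the treewidth is 2.

Treewidth 2.
Bags: B1 = {0, 1, 2}
Tree: (single bag)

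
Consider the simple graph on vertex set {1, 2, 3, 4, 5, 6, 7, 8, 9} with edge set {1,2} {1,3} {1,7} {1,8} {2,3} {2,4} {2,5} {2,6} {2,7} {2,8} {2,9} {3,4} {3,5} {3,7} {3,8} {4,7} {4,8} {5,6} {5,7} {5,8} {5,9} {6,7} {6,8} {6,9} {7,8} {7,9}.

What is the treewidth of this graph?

A width-4 tree decomposition is:
Bags: B1 = {2, 5, 6, 7, 8}  B2 = {2, 3, 5, 7, 8}  B3 = {2, 3, 4, 7, 8}  B4 = {2, 5, 6, 7, 9}  B5 = {1, 2, 3, 7, 8}
Tree: B1–B2, B2–B3, B1–B4, B2–B5
Each bag holds 5 vertices, so the decomposition has width 4, which upper-bounds the treewidth. On the other hand G contains the 5-clique {1, 2, 3, 7, 8}. A clique must lie in a single bag of any decomposition, so no decomposition can have width below 4. Hence tw(G) = 4 exactly.

4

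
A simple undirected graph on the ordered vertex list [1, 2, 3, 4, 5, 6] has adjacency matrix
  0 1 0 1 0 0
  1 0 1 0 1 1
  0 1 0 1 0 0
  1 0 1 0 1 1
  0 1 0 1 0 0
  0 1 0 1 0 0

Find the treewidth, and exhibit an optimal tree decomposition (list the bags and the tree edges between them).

Treewidth 2.
One such decomposition:
Bags: B1 = {2, 4, 6}  B2 = {2, 4, 5}  B3 = {1, 2, 4}  B4 = {2, 3, 4}
Tree: B1–B2, B2–B3, B3–B4

The largest bag has 3 vertices, giving width 2; this decomposition certifies tw(G) ≤ 2. For the lower bound, G contains the cycle 4–6–2–5–4, so G is not a forest; only forests have treewidth ≤ 1, hence tw(G) ≥ 2. Therefore the treewidth is 2.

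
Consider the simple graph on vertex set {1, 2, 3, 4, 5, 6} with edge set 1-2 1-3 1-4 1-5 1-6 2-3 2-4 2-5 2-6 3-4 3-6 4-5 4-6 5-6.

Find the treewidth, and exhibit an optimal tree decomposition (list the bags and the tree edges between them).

Every bag has size at most 5, so the width is 5 − 1 = 4 and tw(G) ≤ 4. Conversely, {1, 2, 3, 4, 6} is a clique of size 5, and the vertices of any clique must share a bag in every tree decomposition; so some bag has ≥ 5 vertices and tw(G) ≥ 4. Combining the bounds, tw(G) = 4.

Treewidth 4.
Bags: B1 = {1, 2, 3, 4, 6}  B2 = {1, 2, 4, 5, 6}
Tree: B1–B2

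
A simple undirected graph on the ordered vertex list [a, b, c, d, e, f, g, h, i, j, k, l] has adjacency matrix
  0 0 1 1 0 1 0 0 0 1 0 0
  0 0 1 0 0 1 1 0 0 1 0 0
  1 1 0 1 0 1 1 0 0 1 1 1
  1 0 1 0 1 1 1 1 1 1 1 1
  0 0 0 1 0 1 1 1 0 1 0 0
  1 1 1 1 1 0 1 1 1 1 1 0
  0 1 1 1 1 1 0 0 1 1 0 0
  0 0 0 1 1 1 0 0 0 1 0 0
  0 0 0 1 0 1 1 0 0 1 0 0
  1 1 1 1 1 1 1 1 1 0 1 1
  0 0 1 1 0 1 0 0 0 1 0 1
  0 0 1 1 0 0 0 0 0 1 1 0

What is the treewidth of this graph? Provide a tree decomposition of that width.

The largest bag has 5 vertices, giving width 4; this decomposition certifies tw(G) ≤ 4. Conversely, {d, e, f, g, j} is a clique of size 5, and the vertices of any clique must share a bag in every tree decomposition; so some bag has ≥ 5 vertices and tw(G) ≥ 4. The upper and lower bounds meet at 4, so that is the treewidth.

Treewidth 4.
One optimal decomposition is:
Bags: B1 = {c, d, j, k, l}  B2 = {c, d, f, j, k}  B3 = {c, d, f, g, j}  B4 = {d, e, f, g, j}  B5 = {a, c, d, f, j}  B6 = {d, e, f, h, j}  B7 = {b, c, f, g, j}  B8 = {d, f, g, i, j}
Tree: B1–B2, B2–B3, B3–B4, B2–B5, B4–B6, B3–B7, B4–B8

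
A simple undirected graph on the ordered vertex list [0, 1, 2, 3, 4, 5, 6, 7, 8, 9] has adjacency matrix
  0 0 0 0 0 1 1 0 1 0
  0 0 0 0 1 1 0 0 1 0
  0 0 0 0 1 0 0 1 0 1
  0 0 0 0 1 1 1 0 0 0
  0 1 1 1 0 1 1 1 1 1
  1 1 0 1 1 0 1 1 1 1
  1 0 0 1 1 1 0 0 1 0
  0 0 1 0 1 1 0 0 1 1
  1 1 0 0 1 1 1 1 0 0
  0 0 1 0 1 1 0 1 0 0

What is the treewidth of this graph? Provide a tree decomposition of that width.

Treewidth 3.
Bags: B1 = {3, 4, 5, 6}  B2 = {4, 5, 6, 8}  B3 = {1, 4, 5, 8}  B4 = {4, 5, 7, 8}  B5 = {4, 5, 7, 9}  B6 = {2, 4, 7, 9}  B7 = {0, 5, 6, 8}
Tree: B1–B2, B2–B3, B2–B4, B4–B5, B5–B6, B2–B7

The largest bag has 4 vertices, giving width 3; this decomposition certifies tw(G) ≤ 3. On the other hand G contains the 4-clique {0, 5, 6, 8}. A clique must lie in a single bag of any decomposition, so no decomposition can have width below 3. Hence tw(G) = 3 exactly.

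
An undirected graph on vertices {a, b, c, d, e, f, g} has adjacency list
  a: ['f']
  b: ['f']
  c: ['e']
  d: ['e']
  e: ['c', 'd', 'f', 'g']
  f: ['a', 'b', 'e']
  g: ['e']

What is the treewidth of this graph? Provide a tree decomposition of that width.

Each bag holds 2 vertices, so the decomposition has width 1, which upper-bounds the treewidth. G has an edge, so its treewidth is at least 1. Combining the bounds, tw(G) = 1.

Treewidth 1.
One such decomposition:
Bags: B1 = {e, g}  B2 = {e, f}  B3 = {c, e}  B4 = {a, f}  B5 = {b, f}  B6 = {d, e}
Tree: B1–B2, B2–B3, B2–B4, B2–B5, B2–B6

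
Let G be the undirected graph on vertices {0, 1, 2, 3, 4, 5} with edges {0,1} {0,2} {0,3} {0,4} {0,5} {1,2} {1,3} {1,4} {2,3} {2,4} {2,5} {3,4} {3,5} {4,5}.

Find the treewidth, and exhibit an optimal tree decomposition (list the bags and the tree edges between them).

Treewidth 4.
One such decomposition:
Bags: B1 = {0, 1, 2, 3, 4}  B2 = {0, 2, 3, 4, 5}
Tree: B1–B2

Each bag holds 5 vertices, so the decomposition has width 4, which upper-bounds the treewidth. On the other hand G contains the 5-clique {0, 1, 2, 3, 4}. A clique must lie in a single bag of any decomposition, so no decomposition can have width below 4. Hence tw(G) = 4 exactly.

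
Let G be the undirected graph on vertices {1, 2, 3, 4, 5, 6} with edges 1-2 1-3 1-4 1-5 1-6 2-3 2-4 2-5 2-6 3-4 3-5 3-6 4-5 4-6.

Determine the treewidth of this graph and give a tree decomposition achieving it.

The largest bag has 5 vertices, giving width 4; this decomposition certifies tw(G) ≤ 4. On the other hand G contains the 5-clique {1, 2, 3, 4, 5}. A clique must lie in a single bag of any decomposition, so no decomposition can have width below 4. Hence tw(G) = 4 exactly.

Treewidth 4.
One optimal decomposition is:
Bags: B1 = {1, 2, 3, 4, 6}  B2 = {1, 2, 3, 4, 5}
Tree: B1–B2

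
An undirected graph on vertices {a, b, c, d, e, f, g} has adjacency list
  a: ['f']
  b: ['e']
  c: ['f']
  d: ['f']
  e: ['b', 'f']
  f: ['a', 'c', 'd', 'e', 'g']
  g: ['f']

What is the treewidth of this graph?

1

A width-1 tree decomposition is:
Bags: B1 = {d, f}  B2 = {e, f}  B3 = {a, f}  B4 = {c, f}  B5 = {f, g}  B6 = {b, e}
Tree: B1–B2, B1–B3, B3–B4, B2–B5, B2–B6
Every bag has size at most 2, so the width is 2 − 1 = 1 and tw(G) ≤ 1. Since G has at least one edge (e.g. f–d), it is not an edgeless graph, so tw(G) ≥ 1. Therefore the treewidth is 1.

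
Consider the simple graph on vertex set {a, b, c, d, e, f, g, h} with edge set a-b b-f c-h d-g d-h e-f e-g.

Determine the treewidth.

1

A width-1 tree decomposition is:
Bags: B1 = {a, b}  B2 = {b, f}  B3 = {e, f}  B4 = {e, g}  B5 = {d, g}  B6 = {d, h}  B7 = {c, h}
Tree: B1–B2, B2–B3, B3–B4, B4–B5, B5–B6, B6–B7
Every bag has size at most 2, so the width is 2 − 1 = 1 and tw(G) ≤ 1. Since G has at least one edge (e.g. a–b), it is not an edgeless graph, so tw(G) ≥ 1. Hence tw(G) = 1 exactly.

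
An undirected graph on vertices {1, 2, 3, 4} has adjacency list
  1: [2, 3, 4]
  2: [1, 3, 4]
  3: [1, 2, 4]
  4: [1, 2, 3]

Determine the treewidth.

3

A width-3 tree decomposition is:
Bags: B1 = {1, 2, 3, 4}
Tree: (single bag)
A single bag containing all 4 vertices is trivially a valid decomposition of width 3. On the other hand G contains the 4-clique {1, 2, 3, 4}. A clique must lie in a single bag of any decomposition, so no decomposition can have width below 3. Hence tw(G) = 3 exactly.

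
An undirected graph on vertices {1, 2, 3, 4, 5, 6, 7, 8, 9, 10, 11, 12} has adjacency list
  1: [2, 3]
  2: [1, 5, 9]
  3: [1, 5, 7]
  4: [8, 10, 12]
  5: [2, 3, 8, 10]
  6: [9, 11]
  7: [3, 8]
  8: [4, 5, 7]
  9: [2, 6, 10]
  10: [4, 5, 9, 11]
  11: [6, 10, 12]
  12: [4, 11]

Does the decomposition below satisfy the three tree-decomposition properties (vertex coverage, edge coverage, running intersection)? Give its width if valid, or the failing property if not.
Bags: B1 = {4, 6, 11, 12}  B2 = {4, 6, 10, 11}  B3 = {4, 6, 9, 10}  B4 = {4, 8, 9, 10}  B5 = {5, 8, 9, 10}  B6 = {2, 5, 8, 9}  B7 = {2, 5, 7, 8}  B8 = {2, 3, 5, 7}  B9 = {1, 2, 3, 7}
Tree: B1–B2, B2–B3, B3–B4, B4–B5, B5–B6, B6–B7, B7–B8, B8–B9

Yes; width 3.

Vertex coverage: the bags together contain {1, 2, 3, 4, 5, 6, 7, 8, 9, 10, 11, 12}, the full vertex set. Edge coverage: each edge of G has both endpoints in at least one bag. Running intersection: for every vertex, the bags containing it form a connected subtree. All three properties hold, so this is a valid tree decomposition of width max|bag| − 1 = 3, and hence tw(G) ≤ 3.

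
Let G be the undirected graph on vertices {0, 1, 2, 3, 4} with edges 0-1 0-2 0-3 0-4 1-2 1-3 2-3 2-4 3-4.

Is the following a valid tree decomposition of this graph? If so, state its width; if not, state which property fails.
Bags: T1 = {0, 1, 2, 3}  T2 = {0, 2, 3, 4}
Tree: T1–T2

Yes; width 3.

Vertex coverage: the bags together contain {0, 1, 2, 3, 4}, the full vertex set. Edge coverage: each edge of G has both endpoints in at least one bag. Running intersection: for every vertex, the bags containing it form a connected subtree. All three properties hold, so this is a valid tree decomposition of width max|bag| − 1 = 3, and hence tw(G) ≤ 3.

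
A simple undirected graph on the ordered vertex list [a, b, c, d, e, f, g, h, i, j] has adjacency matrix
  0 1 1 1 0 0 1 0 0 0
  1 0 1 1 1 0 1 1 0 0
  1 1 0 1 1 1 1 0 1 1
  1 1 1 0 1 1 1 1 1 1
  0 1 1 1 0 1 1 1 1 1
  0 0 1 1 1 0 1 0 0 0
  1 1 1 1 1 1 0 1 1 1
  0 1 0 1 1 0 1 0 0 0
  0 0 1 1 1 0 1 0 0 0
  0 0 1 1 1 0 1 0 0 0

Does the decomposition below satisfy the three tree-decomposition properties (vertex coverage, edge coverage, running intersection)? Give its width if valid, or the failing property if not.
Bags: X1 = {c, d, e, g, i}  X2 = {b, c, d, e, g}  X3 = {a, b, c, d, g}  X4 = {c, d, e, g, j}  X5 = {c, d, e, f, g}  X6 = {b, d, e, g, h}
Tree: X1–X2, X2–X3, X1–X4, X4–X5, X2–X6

Every vertex of G appears in some bag (union = {a, b, c, d, e, f, g, h, i, j}); every edge is covered by a bag; and for each vertex v the set of bags containing v is connected in the bag tree. The decomposition is therefore valid. The largest bag has 5 vertices, so the width is 4.

Yes; width 4.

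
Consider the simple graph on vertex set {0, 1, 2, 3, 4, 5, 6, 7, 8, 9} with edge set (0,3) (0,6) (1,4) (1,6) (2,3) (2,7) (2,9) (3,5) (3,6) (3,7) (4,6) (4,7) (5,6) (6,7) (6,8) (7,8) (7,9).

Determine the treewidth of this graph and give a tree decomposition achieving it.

Each bag holds 3 vertices, so the decomposition has width 2, which upper-bounds the treewidth. On the other hand G contains the 3-clique {2, 7, 9}. A clique must lie in a single bag of any decomposition, so no decomposition can have width below 2. Therefore the treewidth is 2.

Treewidth 2.
One optimal decomposition is:
Bags: B1 = {1, 4, 6}  B2 = {4, 6, 7}  B3 = {3, 6, 7}  B4 = {2, 3, 7}  B5 = {2, 7, 9}  B6 = {0, 3, 6}  B7 = {3, 5, 6}  B8 = {6, 7, 8}
Tree: B1–B2, B2–B3, B3–B4, B4–B5, B3–B6, B3–B7, B2–B8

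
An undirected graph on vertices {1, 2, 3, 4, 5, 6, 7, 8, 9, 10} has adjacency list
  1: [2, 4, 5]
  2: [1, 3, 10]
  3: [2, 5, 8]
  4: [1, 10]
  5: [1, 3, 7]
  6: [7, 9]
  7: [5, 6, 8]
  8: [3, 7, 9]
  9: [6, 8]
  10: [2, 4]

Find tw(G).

2

A width-2 tree decomposition is:
Bags: B1 = {6, 8, 9}  B2 = {6, 7, 8}  B3 = {3, 7, 8}  B4 = {3, 5, 7}  B5 = {2, 3, 5}  B6 = {1, 2, 5}  B7 = {1, 2, 10}  B8 = {1, 4, 10}
Tree: B1–B2, B2–B3, B3–B4, B4–B5, B5–B6, B6–B7, B7–B8
The largest bag has 3 vertices, giving width 2; this decomposition certifies tw(G) ≤ 2. For the lower bound, G contains the cycle 9–6–7–8–9, so G is not a forest; only forests have treewidth ≤ 1, hence tw(G) ≥ 2. Therefore the treewidth is 2.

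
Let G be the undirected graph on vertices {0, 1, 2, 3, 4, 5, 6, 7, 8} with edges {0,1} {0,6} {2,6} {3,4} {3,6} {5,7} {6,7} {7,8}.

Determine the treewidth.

A width-1 tree decomposition is:
Bags: B1 = {6, 7}  B2 = {5, 7}  B3 = {0, 6}  B4 = {3, 6}  B5 = {2, 6}  B6 = {0, 1}  B7 = {7, 8}  B8 = {3, 4}
Tree: B1–B2, B1–B3, B1–B4, B3–B5, B3–B6, B2–B7, B4–B8
The largest bag has 2 vertices, giving width 1; this decomposition certifies tw(G) ≤ 1. Since G has at least one edge (e.g. 6–7), it is not an edgeless graph, so tw(G) ≥ 1. Therefore the treewidth is 1.

1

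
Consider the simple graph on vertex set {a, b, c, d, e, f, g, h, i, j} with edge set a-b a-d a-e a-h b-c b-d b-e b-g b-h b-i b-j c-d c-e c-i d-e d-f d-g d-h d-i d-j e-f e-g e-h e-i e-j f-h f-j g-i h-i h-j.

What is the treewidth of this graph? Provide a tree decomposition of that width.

Treewidth 4.
One such decomposition:
Bags: B1 = {b, c, d, e, i}  B2 = {b, d, e, h, i}  B3 = {a, b, d, e, h}  B4 = {b, d, e, h, j}  B5 = {b, d, e, g, i}  B6 = {d, e, f, h, j}
Tree: B1–B2, B2–B3, B2–B4, B1–B5, B4–B6

The largest bag has 5 vertices, giving width 4; this decomposition certifies tw(G) ≤ 4. For the lower bound, the 5 vertices {d, e, f, h, j} are pairwise adjacent, and any tree decomposition puts a clique entirely inside one bag — forcing width ≥ 4. Combining the bounds, tw(G) = 4.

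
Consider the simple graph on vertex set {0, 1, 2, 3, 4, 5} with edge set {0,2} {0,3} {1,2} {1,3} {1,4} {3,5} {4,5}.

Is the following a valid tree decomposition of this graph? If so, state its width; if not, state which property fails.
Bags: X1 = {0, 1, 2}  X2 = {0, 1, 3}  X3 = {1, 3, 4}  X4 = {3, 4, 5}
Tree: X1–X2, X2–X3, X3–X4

Yes; width 2.

Checking the three conditions: (i) the bags cover all of {0, 1, 2, 3, 4, 5}; (ii) for each edge, some bag contains both endpoints; (iii) the bags containing any fixed vertex form a subtree. All hold, so the decomposition is valid with width 3 − 1 = 2.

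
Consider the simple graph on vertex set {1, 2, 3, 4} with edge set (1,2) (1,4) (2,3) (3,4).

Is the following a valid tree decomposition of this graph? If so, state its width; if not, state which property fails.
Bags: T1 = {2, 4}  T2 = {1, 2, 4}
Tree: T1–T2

No — vertex 3 appears in no bag.

A tree decomposition must satisfy three properties: every vertex lies in some bag; for every edge, both endpoints lie together in some bag; and for every vertex, the bags containing it form a connected subtree. Here vertex 3 appears in no bag, so the decomposition is invalid.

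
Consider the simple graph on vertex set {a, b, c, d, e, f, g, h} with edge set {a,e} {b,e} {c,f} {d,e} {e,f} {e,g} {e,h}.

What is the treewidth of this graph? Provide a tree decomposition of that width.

Treewidth 1.
One such decomposition:
Bags: B1 = {a, e}  B2 = {e, f}  B3 = {e, g}  B4 = {d, e}  B5 = {e, h}  B6 = {b, e}  B7 = {c, f}
Tree: B1–B2, B2–B3, B2–B4, B3–B5, B4–B6, B2–B7

Each bag holds 2 vertices, so the decomposition has width 1, which upper-bounds the treewidth. Any graph with an edge has treewidth ≥ 1, and G has the edge e–a. Therefore the treewidth is 1.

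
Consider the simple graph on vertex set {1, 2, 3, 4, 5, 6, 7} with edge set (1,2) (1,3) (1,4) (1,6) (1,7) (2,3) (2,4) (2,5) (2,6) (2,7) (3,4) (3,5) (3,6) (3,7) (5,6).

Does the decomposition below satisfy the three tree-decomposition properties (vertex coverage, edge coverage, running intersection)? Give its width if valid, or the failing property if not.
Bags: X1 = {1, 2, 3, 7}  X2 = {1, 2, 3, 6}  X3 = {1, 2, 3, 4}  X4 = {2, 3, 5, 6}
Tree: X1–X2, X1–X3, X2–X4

Yes; width 3.

Every vertex of G appears in some bag (union = {1, 2, 3, 4, 5, 6, 7}); every edge is covered by a bag; and for each vertex v the set of bags containing v is connected in the bag tree. The decomposition is therefore valid. The largest bag has 4 vertices, so the width is 3.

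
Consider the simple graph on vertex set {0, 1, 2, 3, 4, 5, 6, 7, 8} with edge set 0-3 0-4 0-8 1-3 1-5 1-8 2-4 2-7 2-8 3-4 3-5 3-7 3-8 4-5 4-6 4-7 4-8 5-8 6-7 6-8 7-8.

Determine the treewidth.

A width-3 tree decomposition is:
Bags: B1 = {4, 6, 7, 8}  B2 = {3, 4, 7, 8}  B3 = {2, 4, 7, 8}  B4 = {3, 4, 5, 8}  B5 = {0, 3, 4, 8}  B6 = {1, 3, 5, 8}
Tree: B1–B2, B1–B3, B2–B4, B2–B5, B4–B6
The largest bag has 4 vertices, giving width 3; this decomposition certifies tw(G) ≤ 3. Conversely, {1, 3, 5, 8} is a clique of size 4, and the vertices of any clique must share a bag in every tree decomposition; so some bag has ≥ 4 vertices and tw(G) ≥ 3. The upper and lower bounds meet at 3, so that is the treewidth.

3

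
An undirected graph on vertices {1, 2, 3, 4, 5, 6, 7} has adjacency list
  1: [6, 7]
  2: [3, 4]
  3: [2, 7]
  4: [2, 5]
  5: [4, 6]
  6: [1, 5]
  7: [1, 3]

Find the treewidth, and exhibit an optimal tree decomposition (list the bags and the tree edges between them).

Treewidth 2.
One such decomposition:
Bags: B1 = {2, 3, 7}  B2 = {1, 2, 7}  B3 = {1, 2, 6}  B4 = {2, 5, 6}  B5 = {2, 4, 5}
Tree: B1–B2, B2–B3, B3–B4, B4–B5

Every bag has size at most 3, so the width is 3 − 1 = 2 and tw(G) ≤ 2. Since 2–3–7–1–6–5–4–2 is a cycle in G, G is not acyclic. Forests are exactly the graphs of treewidth ≤ 1, so tw(G) ≥ 2. Hence tw(G) = 2 exactly.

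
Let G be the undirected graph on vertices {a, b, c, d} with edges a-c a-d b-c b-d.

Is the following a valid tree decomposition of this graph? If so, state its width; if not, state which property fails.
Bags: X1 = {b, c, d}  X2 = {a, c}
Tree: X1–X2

A tree decomposition must satisfy three properties: every vertex lies in some bag; for every edge, both endpoints lie together in some bag; and for every vertex, the bags containing it form a connected subtree. Here edge (d,a) lies in no bag, so the decomposition is invalid.

No — edge (d,a) lies in no bag.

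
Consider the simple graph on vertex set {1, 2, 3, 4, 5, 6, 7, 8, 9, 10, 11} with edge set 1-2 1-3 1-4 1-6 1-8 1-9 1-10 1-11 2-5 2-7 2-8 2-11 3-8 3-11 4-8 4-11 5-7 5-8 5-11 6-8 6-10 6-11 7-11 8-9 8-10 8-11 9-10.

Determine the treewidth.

3

A width-3 tree decomposition is:
Bags: B1 = {1, 2, 8, 11}  B2 = {1, 6, 8, 11}  B3 = {2, 5, 8, 11}  B4 = {1, 3, 8, 11}  B5 = {1, 6, 8, 10}  B6 = {1, 4, 8, 11}  B7 = {1, 8, 9, 10}  B8 = {2, 5, 7, 11}
Tree: B1–B2, B1–B3, B1–B4, B2–B5, B2–B6, B5–B7, B3–B8
The largest bag has 4 vertices, giving width 3; this decomposition certifies tw(G) ≤ 3. For the lower bound, the 4 vertices {1, 8, 9, 10} are pairwise adjacent, and any tree decomposition puts a clique entirely inside one bag — forcing width ≥ 3. Combining the bounds, tw(G) = 3.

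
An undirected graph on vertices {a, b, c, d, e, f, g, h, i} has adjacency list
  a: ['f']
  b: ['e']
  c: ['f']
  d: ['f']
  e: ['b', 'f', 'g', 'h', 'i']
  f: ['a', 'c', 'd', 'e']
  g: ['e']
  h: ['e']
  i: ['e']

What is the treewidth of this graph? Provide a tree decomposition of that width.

Treewidth 1.
One optimal decomposition is:
Bags: B1 = {e, f}  B2 = {b, e}  B3 = {a, f}  B4 = {e, h}  B5 = {e, i}  B6 = {e, g}  B7 = {d, f}  B8 = {c, f}
Tree: B1–B2, B1–B3, B1–B4, B1–B5, B1–B6, B1–B7, B3–B8

Every bag has size at most 2, so the width is 2 − 1 = 1 and tw(G) ≤ 1. Any graph with an edge has treewidth ≥ 1, and G has the edge e–f. Combining the bounds, tw(G) = 1.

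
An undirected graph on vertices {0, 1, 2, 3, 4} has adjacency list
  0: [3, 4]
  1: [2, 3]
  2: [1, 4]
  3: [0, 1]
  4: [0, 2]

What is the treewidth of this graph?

A width-2 tree decomposition is:
Bags: B1 = {1, 2, 3}  B2 = {0, 2, 3}  B3 = {0, 2, 4}
Tree: B1–B2, B2–B3
The largest bag has 3 vertices, giving width 2; this decomposition certifies tw(G) ≤ 2. Since 2–1–3–0–4–2 is a cycle in G, G is not acyclic. Forests are exactly the graphs of treewidth ≤ 1, so tw(G) ≥ 2. The upper and lower bounds meet at 2, so that is the treewidth.

2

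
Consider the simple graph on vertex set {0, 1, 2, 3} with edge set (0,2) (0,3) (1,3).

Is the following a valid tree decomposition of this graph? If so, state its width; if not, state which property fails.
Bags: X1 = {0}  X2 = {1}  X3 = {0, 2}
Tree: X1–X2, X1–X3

No — vertex 3 appears in no bag.

A tree decomposition must satisfy three properties: every vertex lies in some bag; for every edge, both endpoints lie together in some bag; and for every vertex, the bags containing it form a connected subtree. Here vertex 3 appears in no bag, so the decomposition is invalid.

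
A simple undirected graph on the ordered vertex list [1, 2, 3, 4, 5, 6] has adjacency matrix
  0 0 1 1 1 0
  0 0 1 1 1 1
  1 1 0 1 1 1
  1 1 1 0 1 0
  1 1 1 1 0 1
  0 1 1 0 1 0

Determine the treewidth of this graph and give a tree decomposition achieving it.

Treewidth 3.
One such decomposition:
Bags: B1 = {2, 3, 4, 5}  B2 = {2, 3, 5, 6}  B3 = {1, 3, 4, 5}
Tree: B1–B2, B1–B3

Every bag has size at most 4, so the width is 4 − 1 = 3 and tw(G) ≤ 3. Conversely, {1, 3, 4, 5} is a clique of size 4, and the vertices of any clique must share a bag in every tree decomposition; so some bag has ≥ 4 vertices and tw(G) ≥ 3. Combining the bounds, tw(G) = 3.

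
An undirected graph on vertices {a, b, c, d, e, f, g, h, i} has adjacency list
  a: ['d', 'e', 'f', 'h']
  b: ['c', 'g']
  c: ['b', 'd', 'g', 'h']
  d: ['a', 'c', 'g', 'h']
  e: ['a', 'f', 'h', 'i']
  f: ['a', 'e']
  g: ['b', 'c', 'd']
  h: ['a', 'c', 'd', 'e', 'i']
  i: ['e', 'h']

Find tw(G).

A width-2 tree decomposition is:
Bags: B1 = {a, d, h}  B2 = {a, e, h}  B3 = {c, d, h}  B4 = {c, d, g}  B5 = {e, h, i}  B6 = {a, e, f}  B7 = {b, c, g}
Tree: B1–B2, B1–B3, B3–B4, B2–B5, B2–B6, B4–B7
Each bag holds 3 vertices, so the decomposition has width 2, which upper-bounds the treewidth. For the lower bound, the 3 vertices {c, d, g} are pairwise adjacent, and any tree decomposition puts a clique entirely inside one bag — forcing width ≥ 2. Combining the bounds, tw(G) = 2.

2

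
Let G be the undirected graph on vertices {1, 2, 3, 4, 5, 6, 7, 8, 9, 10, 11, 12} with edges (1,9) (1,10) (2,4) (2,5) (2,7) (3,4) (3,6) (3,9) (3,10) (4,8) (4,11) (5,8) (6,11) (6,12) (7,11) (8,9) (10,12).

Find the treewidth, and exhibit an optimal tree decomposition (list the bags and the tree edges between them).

Every bag has size at most 4, so the width is 4 − 1 = 3 and tw(G) ≤ 3. For the lower bound: the 4 vertex sets {2,5,7}, {8}, {4}, {3,6,9,11} are disjoint, each induces a connected subgraph, and every pair is joined by at least one edge of G. Contracting each set to a single vertex therefore yields K_{4} as a minor, and since treewidth is minor-monotone, tw(G) ≥ tw(K_{4}) = 3. Therefore the treewidth is 3.

Treewidth 3.
One optimal decomposition is:
Bags: B1 = {2, 5, 7, 8}  B2 = {2, 4, 7, 8}  B3 = {4, 7, 8, 11}  B4 = {4, 8, 9, 11}  B5 = {3, 4, 9, 11}  B6 = {3, 6, 9, 11}  B7 = {1, 3, 6, 9}  B8 = {1, 3, 6, 10}  B9 = {1, 6, 10, 12}
Tree: B1–B2, B2–B3, B3–B4, B4–B5, B5–B6, B6–B7, B7–B8, B8–B9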